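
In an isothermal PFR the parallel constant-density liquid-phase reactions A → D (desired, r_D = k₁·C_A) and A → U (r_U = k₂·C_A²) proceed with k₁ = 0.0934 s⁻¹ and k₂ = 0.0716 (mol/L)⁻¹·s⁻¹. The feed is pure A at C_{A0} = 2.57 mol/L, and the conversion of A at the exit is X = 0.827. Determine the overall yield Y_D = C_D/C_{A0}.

0.404

C_A = C_{A0}(1−X) = 0.4446 mol/L.
Along a PFR/batch, dC_D/dC_A = −r_D/(r_D+r_U) = −k₁/(k₁+k₂·C_A).
Integrating from C_{A0} to C_A: C_D = (0.0934/0.0716)·ln[(0.0934+0.0716·2.57)/(0.0934+0.0716·0.445)] = 1.304·ln(0.2774/0.1252) = 1.037 mol/L.
Y_D = C_D/C_{A0} = 1.037/2.57 = 0.404.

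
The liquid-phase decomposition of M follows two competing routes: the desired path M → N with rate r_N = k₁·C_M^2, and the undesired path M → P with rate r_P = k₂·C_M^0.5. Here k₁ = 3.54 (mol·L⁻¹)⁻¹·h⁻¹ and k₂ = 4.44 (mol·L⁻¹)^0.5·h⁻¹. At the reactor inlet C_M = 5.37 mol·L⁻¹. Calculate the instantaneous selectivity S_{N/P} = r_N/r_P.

9.92

S_{N/P} = r_N/r_P = (k₁·C_M^2)/(k₂·C_M^0.5) = (k₁/k₂)·C_M^1.5.
= (3.54×5.370^2) / (4.44×5.370^0.5) = 102.1/10.29 = 9.92.
Since the desired path is higher order in M, keeping C_M high (PFR or concentrated feed) favours N.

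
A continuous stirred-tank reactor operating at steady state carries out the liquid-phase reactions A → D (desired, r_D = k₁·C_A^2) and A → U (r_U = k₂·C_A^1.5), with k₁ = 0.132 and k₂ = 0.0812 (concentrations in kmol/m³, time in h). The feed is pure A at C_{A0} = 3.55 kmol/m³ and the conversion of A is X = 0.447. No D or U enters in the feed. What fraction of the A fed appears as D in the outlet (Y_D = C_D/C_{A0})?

0.311

Exit C_A = C_{A0}(1−X) = 3.55×0.553 = 1.963 kmol/m³.
Rates in a CSTR are evaluated at the outlet concentration: r_D = 0.132×1.963^2 = 0.5087, r_U = 0.0812×1.963^1.5 = 0.2234.
Fraction of consumed A going to D: r_D/(r_D+r_U) = 0.6949.
C_D = 0.6949·C_{A0}·X = 0.6949×3.55×0.447 = 1.10 kmol/m³; Y_D = C_D/C_{A0} = 0.311.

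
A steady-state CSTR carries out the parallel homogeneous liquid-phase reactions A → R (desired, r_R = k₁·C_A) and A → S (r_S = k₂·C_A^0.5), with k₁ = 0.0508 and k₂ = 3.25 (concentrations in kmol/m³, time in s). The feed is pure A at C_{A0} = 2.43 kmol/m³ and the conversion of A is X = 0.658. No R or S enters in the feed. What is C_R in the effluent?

Exit C_A = C_{A0}(1−X) = 2.43×0.342 = 0.8311 kmol/m³.
Rates in a CSTR are evaluated at the outlet concentration: r_R = 0.0508×0.8311 = 0.04222, r_S = 3.25×0.8311^0.5 = 2.963.
Fraction of consumed A going to R: r_R/(r_R+r_S) = 0.01405.
C_R = 0.01405·C_{A0}·X = 0.01405×2.43×0.658 = 0.0225 kmol/m³.

0.0225 kmol/m³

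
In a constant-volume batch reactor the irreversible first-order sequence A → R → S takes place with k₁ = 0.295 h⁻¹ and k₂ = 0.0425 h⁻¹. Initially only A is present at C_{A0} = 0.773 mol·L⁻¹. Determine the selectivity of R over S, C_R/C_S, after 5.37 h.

6.60

For first-order series with pure A initially, C_R(t) = k₁C_{A0}/(k₂−k₁)·(e^(−k₁t) − e^(−k₂t)).
e^(−k₁t) = e^(−0.295×5.37) = e^(−1.584) = 0.2051; e^(−k₂t) = e^(−0.2282) = 0.7959.
C_R = 0.295×0.773/(0.0425−0.295) × (0.2051−0.7959) = (-0.9031)×(-0.5908) = 0.5336 mol·L⁻¹.
C_A = C_{A0}e^(−k₁t) = 0.1586 mol·L⁻¹, so C_S = C_{A0}−C_A−C_R = 0.08086 mol·L⁻¹; C_R/C_S = 6.60.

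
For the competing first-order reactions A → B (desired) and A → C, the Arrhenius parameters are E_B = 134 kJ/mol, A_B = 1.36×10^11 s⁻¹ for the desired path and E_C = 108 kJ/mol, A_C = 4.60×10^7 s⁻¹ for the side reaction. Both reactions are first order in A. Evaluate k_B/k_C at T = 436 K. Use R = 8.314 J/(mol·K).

2.27

With equal orders, S_{B/C} = k_B/k_C = (A_B/A_C)·exp[(E_C−E_B)/(RT)].
(E_C−E_B)/(RT) = (108−134)×10³/(8.314×436) = -26000/3625 = -7.173.
k_B/k_C = (1.36×10^11/4.60×10^7)·exp(-7.173) = 2957 × 7.673×10^-4 = 2.27.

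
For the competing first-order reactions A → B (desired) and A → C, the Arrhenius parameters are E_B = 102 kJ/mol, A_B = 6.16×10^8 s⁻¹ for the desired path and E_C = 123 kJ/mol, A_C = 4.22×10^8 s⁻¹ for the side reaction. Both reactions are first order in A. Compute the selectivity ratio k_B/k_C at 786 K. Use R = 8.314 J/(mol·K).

36.3

k_B/k_C = (A_B/A_C)·exp[−(E_B−E_C)/(RT)] = (A_B/A_C)·exp[(E_C−E_B)/(RT)].
(E_C−E_B)/(RT) = (123−102)×10³/(8.314×786) = 21000/6535 = 3.214.
k_B/k_C = (6.16×10^8/4.22×10^8)·exp(3.214) = 1.460 × 24.87 = 36.3.
Since E_B < E_C, lowering the temperature improves selectivity toward B.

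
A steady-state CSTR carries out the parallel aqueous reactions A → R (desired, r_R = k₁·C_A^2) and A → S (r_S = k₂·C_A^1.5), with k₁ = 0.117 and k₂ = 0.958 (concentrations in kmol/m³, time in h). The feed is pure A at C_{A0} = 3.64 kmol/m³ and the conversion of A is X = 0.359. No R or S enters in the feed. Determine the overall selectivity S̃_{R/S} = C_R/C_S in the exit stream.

Exit C_A = C_{A0}(1−X) = 3.64×0.641 = 2.333 kmol/m³.
A CSTR operates uniformly at the exit composition, giving r_R = 0.6369 and r_S = 3.414 (each k·C_A^n at C_A = 2.333).
Overall selectivity = C_R/C_S = r_Rτ/(r_Sτ) = r_R/r_S = 0.187.

0.187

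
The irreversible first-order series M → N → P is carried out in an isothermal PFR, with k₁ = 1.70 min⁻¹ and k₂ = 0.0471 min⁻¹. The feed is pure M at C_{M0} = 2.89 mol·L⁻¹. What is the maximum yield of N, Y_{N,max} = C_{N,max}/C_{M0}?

0.903

At the optimum, C_{N,max}/C_{M0} = (k₁/k₂)^[k₂/(k₂−k₁)].
= (1.70/0.0471)^(0.0471/(0.0471−1.70)) = (36.09)^(-0.02850) = 0.9029.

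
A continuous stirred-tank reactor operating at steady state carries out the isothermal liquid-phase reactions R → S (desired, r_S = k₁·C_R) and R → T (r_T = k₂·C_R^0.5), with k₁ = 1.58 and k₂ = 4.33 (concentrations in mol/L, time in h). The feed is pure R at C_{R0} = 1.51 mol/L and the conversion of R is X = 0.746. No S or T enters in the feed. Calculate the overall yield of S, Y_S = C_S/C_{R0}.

0.138

Exit C_R = C_{R0}(1−X) = 1.51×0.254 = 0.3835 mol/L.
Rates in a CSTR are evaluated at the outlet concentration: r_S = 1.58×0.3835 = 0.6060, r_T = 4.33×0.3835^0.5 = 2.682.
Fraction of consumed R going to S: r_S/(r_S+r_T) = 0.1843.
C_S = 0.1843·C_{R0}·X = 0.1843×1.51×0.746 = 0.208 mol/L; Y_S = C_S/C_{R0} = 0.138.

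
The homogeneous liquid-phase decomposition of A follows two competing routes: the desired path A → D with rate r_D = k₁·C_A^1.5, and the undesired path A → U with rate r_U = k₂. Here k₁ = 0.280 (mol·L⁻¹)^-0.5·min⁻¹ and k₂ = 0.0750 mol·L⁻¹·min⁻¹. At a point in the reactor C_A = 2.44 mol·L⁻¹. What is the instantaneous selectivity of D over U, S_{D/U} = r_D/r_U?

S_{D/U} = r_D/r_U = (k₁·C_A^1.5)/(k₂) = (k₁/k₂)·C_A^1.5.
= (0.280×2.440^1.5) / (0.0750) = 1.067/0.07500 = 14.2.

14.2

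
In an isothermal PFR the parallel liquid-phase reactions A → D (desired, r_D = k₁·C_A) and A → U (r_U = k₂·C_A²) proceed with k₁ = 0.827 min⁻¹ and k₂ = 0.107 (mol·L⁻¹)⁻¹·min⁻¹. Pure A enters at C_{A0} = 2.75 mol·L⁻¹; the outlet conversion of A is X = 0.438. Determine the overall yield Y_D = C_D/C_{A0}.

0.343

C_A = C_{A0}(1−X) = 1.546 mol·L⁻¹.
Along a PFR/batch, dC_D/dC_A = −r_D/(r_D+r_U) = −k₁/(k₁+k₂·C_A).
Integrating from C_{A0} to C_A: C_D = (0.827/0.107)·ln[(0.827+0.107·2.75)/(0.827+0.107·1.55)] = 7.729·ln(1.121/0.9924) = 0.9437 mol·L⁻¹.
Y_D = C_D/C_{A0} = 0.9437/2.75 = 0.343.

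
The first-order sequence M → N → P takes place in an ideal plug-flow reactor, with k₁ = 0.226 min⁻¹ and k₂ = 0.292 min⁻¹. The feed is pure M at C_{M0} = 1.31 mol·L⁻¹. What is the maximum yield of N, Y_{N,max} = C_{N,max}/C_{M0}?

0.322

Evaluating C_N at τ_opt = ln(k₂/k₁)/(k₂−k₁) gives C_{N,max}/C_{M0} = (k₁/k₂)^[k₂/(k₂−k₁)].
= (0.226/0.292)^(0.292/(0.292−0.226)) = (0.7740)^(4.424) = 0.3219.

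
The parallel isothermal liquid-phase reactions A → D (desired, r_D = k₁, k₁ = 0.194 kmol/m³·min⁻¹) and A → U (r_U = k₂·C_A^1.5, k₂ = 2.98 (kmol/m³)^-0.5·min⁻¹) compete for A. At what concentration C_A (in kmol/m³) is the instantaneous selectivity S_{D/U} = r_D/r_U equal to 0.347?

0.328 kmol/m³

S_{D/U} = (k₁/k₂)·C_A^-1.5 ⇒ C_A = (S·k₂/k₁)^(1/(-1.5)).
= (0.347×2.98/0.194)^(-0.6667) = (5.330)^(-0.6667) = 0.328 kmol/m³.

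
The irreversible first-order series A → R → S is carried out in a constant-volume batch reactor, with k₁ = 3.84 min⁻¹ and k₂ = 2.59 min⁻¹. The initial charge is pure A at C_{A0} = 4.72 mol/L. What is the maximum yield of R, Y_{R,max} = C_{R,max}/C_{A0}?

Evaluating C_R at t_opt = ln(k₂/k₁)/(k₂−k₁) gives C_{R,max}/C_{A0} = (k₁/k₂)^[k₂/(k₂−k₁)].
= (3.84/2.59)^(2.59/(2.59−3.84)) = (1.483)^(-2.072) = 0.4422.

0.442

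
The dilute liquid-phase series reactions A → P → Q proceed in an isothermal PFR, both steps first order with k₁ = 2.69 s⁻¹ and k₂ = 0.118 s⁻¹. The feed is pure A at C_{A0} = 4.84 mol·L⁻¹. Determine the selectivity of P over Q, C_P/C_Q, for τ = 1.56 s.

Solving the coupled first-order balances gives C_P(τ) = [k₁/(k₂−k₁)]·C_{A0}·(e^(−k₁τ) − e^(−k₂τ)).
e^(−k₁τ) = e^(−2.69×1.56) = e^(−4.196) = 0.01505; e^(−k₂τ) = e^(−0.1841) = 0.8319.
C_P = 2.69×4.84/(0.118−2.69) × (0.01505−0.8319) = (-5.062)×(-0.8168) = 4.135 mol·L⁻¹.
C_A = C_{A0}e^(−k₁τ) = 0.07284 mol·L⁻¹, so C_Q = C_{A0}−C_A−C_P = 0.6324 mol·L⁻¹; C_P/C_Q = 6.54.

6.54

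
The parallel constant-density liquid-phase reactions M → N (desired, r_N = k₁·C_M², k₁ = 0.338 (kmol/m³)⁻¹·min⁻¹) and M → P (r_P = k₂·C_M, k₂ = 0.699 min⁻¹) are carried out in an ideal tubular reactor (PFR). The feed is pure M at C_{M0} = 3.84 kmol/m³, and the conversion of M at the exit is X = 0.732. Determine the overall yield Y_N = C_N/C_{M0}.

C_M = C_{M0}(1−X) = 1.029 kmol/m³.
Along a PFR/batch, dC_P/dC_M = −r_P/(r_N+r_P) = −k₂/(k₂+k₁·C_M).
Integrating from C_{M0} to C_M: C_P = (0.699/0.338)·ln[(0.699+0.338·3.84)/(0.699+0.338·1.03)] = 2.068·ln(1.997/1.047) = 1.336 kmol/m³.
Then C_N = (C_{M0}−C_M) − C_P = 2.811 − 1.336 = 1.475 kmol/m³.
Y_N = C_N/C_{M0} = 1.475/3.84 = 0.384.

0.384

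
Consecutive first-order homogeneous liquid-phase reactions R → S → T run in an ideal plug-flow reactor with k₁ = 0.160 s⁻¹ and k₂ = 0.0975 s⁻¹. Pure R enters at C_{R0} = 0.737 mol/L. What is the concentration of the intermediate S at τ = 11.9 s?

For first-order series with pure R initially, C_S(τ) = k₁C_{R0}/(k₂−k₁)·(e^(−k₁τ) − e^(−k₂τ)).
e^(−k₁τ) = e^(−0.160×11.9) = e^(−1.904) = 0.1490; e^(−k₂τ) = e^(−1.160) = 0.3134.
C_S = 0.160×0.737/(0.0975−0.160) × (0.1490−0.3134) = (-1.887)×(-0.1644) = 0.3102 mol/L.

0.310 mol/L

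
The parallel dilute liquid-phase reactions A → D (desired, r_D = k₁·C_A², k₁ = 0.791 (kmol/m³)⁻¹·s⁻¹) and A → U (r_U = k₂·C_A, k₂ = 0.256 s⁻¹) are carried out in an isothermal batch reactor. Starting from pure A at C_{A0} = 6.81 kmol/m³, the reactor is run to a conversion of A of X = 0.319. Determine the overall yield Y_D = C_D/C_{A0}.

0.302

C_A = C_{A0}(1−X) = 4.638 kmol/m³.
Along a PFR/batch, dC_U/dC_A = −r_U/(r_D+r_U) = −k₂/(k₂+k₁·C_A).
Integrating from C_{A0} to C_A: C_U = (0.256/0.791)·ln[(0.256+0.791·6.81)/(0.256+0.791·4.64)] = 0.3236·ln(5.643/3.924) = 0.1175 kmol/m³.
Then C_D = (C_{A0}−C_A) − C_U = 2.172 − 0.1175 = 2.055 kmol/m³.
Y_D = C_D/C_{A0} = 2.055/6.81 = 0.302.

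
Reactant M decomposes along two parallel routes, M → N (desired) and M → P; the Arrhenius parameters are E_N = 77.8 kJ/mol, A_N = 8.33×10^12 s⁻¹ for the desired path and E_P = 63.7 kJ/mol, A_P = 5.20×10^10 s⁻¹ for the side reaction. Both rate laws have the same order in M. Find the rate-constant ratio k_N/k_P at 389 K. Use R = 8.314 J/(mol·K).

k_N/k_P = (A_N/A_P)·exp[−(E_N−E_P)/(RT)] = (A_N/A_P)·exp[(E_P−E_N)/(RT)].
(E_P−E_N)/(RT) = (63.7−77.8)×10³/(8.314×389) = -14100/3234 = -4.360.
k_N/k_P = (8.33×10^12/5.20×10^10)·exp(-4.360) = 160.2 × 0.01278 = 2.05.

2.05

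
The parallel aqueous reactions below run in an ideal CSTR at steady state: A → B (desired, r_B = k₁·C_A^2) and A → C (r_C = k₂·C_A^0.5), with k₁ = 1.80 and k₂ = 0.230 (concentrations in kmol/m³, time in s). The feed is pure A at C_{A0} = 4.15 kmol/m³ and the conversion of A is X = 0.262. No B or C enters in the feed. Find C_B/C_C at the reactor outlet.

41.9

Exit C_A = C_{A0}(1−X) = 4.15×0.738 = 3.063 kmol/m³.
In a CSTR the entire volume is at exit conditions, so r_B = 1.80×3.063^2 = 16.88 and r_C = 0.230×3.063^0.5 = 0.4025.
Overall selectivity = C_B/C_C = r_Bτ/(r_Cτ) = r_B/r_C = 41.9.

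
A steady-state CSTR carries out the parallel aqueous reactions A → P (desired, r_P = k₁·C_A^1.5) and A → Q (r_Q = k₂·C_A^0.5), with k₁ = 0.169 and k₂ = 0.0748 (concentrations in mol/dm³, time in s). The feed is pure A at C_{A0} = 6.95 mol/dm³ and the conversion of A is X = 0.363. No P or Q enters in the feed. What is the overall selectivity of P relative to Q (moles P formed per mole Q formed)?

10.0

Exit C_A = C_{A0}(1−X) = 6.95×0.637 = 4.427 mol/dm³.
A CSTR operates uniformly at the exit composition, giving r_P = 1.574 and r_Q = 0.1574 (each k·C_A^n at C_A = 4.427).
Overall selectivity = C_P/C_Q = r_Pτ/(r_Qτ) = r_P/r_Q = 10.0.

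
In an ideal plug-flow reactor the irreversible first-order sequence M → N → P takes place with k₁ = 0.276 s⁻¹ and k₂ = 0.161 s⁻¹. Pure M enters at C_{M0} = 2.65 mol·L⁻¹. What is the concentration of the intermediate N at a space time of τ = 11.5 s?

Solving the coupled first-order balances gives C_N(τ) = [k₁/(k₂−k₁)]·C_{M0}·(e^(−k₁τ) − e^(−k₂τ)).
e^(−k₁τ) = e^(−0.276×11.5) = e^(−3.174) = 0.04184; e^(−k₂τ) = e^(−1.852) = 0.1570.
C_N = 0.276×2.65/(0.161−0.276) × (0.04184−0.1570) = (-6.360)×(-0.1152) = 0.7325 mol·L⁻¹.

0.732 mol·L⁻¹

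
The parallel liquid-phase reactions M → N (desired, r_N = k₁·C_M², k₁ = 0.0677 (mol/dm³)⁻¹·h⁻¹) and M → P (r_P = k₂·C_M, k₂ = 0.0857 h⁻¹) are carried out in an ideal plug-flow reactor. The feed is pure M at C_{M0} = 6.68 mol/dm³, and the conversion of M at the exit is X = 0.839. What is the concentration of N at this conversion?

4.06 mol/dm³

C_M = C_{M0}(1−X) = 1.075 mol/dm³.
Along a PFR/batch, dC_P/dC_M = −r_P/(r_N+r_P) = −k₂/(k₂+k₁·C_M).
Integrating from C_{M0} to C_M: C_P = (0.0857/0.0677)·ln[(0.0857+0.0677·6.68)/(0.0857+0.0677·1.08)] = 1.266·ln(0.5379/0.1585) = 1.547 mol/dm³.
Then C_N = (C_{M0}−C_M) − C_P = 5.605 − 1.547 = 4.058 mol/dm³.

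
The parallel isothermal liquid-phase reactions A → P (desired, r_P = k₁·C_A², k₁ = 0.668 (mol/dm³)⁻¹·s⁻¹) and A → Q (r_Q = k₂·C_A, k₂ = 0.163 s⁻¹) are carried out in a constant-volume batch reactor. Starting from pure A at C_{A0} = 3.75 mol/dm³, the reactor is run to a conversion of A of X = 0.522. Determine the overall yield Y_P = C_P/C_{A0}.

0.478

C_A = C_{A0}(1−X) = 1.792 mol/dm³.
Along a PFR/batch, dC_Q/dC_A = −r_Q/(r_P+r_Q) = −k₂/(k₂+k₁·C_A).
Integrating from C_{A0} to C_A: C_Q = (0.163/0.668)·ln[(0.163+0.668·3.75)/(0.163+0.668·1.79)] = 0.2440·ln(2.668/1.360) = 0.1644 mol/dm³.
Then C_P = (C_{A0}−C_A) − C_Q = 1.958 − 0.1644 = 1.793 mol/dm³.
Y_P = C_P/C_{A0} = 1.793/3.75 = 0.478.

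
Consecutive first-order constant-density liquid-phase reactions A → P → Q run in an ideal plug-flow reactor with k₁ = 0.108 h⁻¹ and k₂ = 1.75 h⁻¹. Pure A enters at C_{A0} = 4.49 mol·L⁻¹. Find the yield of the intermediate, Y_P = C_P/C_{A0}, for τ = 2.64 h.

The intermediate concentration in a first-order A→B→C sequence is C_P = k₁C_{A0}(e^(−k₁τ) − e^(−k₂τ))/(k₂−k₁).
e^(−k₁τ) = e^(−0.108×2.64) = e^(−0.2851) = 0.7519; e^(−k₂τ) = e^(−4.620) = 0.009853.
C_P = 0.108×4.49/(1.75−0.108) × (0.7519−0.009853) = 0.2953×0.7421 = 0.2192 mol·L⁻¹.
Y_P = C_P/C_{A0} = 0.2192/4.49 = 0.0488.

0.0488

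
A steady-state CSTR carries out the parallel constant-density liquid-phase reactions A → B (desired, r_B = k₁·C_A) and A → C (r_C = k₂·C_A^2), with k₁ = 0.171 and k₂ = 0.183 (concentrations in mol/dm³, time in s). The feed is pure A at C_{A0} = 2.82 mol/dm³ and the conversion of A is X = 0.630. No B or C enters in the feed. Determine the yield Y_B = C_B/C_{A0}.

Exit C_A = C_{A0}(1−X) = 2.82×0.370 = 1.043 mol/dm³.
Rates in a CSTR are evaluated at the outlet concentration: r_B = 0.171×1.043 = 0.1784, r_C = 0.183×1.043^2 = 0.1992.
Fraction of consumed A going to B: r_B/(r_B+r_C) = 0.4725.
C_B = 0.4725·C_{A0}·X = 0.4725×2.82×0.630 = 0.839 mol/dm³; Y_B = C_B/C_{A0} = 0.298.

0.298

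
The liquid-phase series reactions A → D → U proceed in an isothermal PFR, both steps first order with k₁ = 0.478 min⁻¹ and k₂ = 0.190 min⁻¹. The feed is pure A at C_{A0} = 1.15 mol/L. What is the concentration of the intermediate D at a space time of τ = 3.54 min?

For first-order series with pure A initially, C_D(τ) = k₁C_{A0}/(k₂−k₁)·(e^(−k₁τ) − e^(−k₂τ)).
e^(−k₁τ) = e^(−0.478×3.54) = e^(−1.692) = 0.1841; e^(−k₂τ) = e^(−0.6726) = 0.5104.
C_D = 0.478×1.15/(0.190−0.478) × (0.1841−0.5104) = (-1.909)×(-0.3263) = 0.6227 mol/L.

0.623 mol/L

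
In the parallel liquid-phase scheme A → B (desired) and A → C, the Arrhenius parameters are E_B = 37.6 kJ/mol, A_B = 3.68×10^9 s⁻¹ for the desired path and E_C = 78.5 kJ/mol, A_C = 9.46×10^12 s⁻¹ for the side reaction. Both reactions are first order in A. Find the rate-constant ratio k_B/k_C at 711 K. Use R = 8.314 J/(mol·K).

0.393

With equal orders, S_{B/C} = k_B/k_C = (A_B/A_C)·exp[(E_C−E_B)/(RT)].
(E_C−E_B)/(RT) = (78.5−37.6)×10³/(8.314×711) = 40900/5911 = 6.919.
k_B/k_C = (3.68×10^9/9.46×10^12)·exp(6.919) = 3.890×10^-4 × 1011 = 0.393.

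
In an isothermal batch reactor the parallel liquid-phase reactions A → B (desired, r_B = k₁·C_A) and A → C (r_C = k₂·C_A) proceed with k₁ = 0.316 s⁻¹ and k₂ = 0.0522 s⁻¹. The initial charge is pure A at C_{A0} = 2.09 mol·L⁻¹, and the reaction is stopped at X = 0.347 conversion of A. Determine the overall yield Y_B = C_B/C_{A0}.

0.298

C_A = C_{A0}(1−X) = 1.365 mol·L⁻¹.
Both paths are first order in A, so the instantaneous fraction to B is constant: dC_B/d(−C_A) = k₁/(k₁+k₂) = 0.8582.
C_B = 0.8582·(C_{A0}−C_A) = 0.8582×0.7252 = 0.622 mol·L⁻¹.
Y_B = C_B/C_{A0} = 0.6224/2.09 = 0.298.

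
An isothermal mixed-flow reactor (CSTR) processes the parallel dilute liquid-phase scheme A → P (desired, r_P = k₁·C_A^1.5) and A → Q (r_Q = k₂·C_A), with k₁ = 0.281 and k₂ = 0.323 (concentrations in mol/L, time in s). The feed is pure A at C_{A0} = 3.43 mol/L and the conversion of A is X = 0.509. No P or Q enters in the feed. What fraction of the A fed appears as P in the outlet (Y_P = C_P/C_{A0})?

0.270

Exit C_A = C_{A0}(1−X) = 3.43×0.491 = 1.684 mol/L.
In a CSTR the entire volume is at exit conditions, so r_P = 0.281×1.684^1.5 = 0.6141 and r_Q = 0.323×1.684 = 0.5440.
Fraction of consumed A going to P: r_P/(r_P+r_Q) = 0.5303.
C_P = 0.5303·C_{A0}·X = 0.5303×3.43×0.509 = 0.926 mol/L; Y_P = C_P/C_{A0} = 0.270.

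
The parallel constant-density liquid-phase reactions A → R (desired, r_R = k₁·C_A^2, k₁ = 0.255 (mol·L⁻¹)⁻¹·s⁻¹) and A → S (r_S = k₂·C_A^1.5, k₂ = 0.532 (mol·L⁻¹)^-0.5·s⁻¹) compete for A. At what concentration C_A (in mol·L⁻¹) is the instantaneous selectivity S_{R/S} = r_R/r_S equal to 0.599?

1.56 mol·L⁻¹

S_{R/S} = (k₁/k₂)·C_A^0.5 ⇒ C_A = (S·k₂/k₁)^(2).
= (0.599×0.532/0.255)^(2) = (1.250)^(2) = 1.56 mol·L⁻¹.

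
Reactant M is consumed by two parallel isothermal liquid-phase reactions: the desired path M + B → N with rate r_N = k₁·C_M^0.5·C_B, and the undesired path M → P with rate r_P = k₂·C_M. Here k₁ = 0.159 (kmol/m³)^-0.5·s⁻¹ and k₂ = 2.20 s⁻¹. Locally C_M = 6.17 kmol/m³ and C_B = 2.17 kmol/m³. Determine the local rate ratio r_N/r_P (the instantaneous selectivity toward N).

S_{N/P} = r_N/r_P = (k₁·C_M^0.5·C_B)/(k₂·C_M) = (k₁/k₂)·C_M^-0.5·C_B.
= (0.159×6.170^0.5×2.170) / (2.20×6.170) = 0.8570/13.57 = 0.0631.

0.0631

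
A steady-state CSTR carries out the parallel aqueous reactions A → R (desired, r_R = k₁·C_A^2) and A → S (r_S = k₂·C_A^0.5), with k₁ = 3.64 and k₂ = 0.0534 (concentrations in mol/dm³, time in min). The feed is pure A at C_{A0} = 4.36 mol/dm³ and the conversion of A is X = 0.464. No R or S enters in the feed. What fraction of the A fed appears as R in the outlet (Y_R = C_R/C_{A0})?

0.462

Exit C_A = C_{A0}(1−X) = 4.36×0.536 = 2.337 mol/dm³.
Rates in a CSTR are evaluated at the outlet concentration: r_R = 3.64×2.337^2 = 19.88, r_S = 0.0534×2.337^0.5 = 0.08163.
Fraction of consumed A going to R: r_R/(r_R+r_S) = 0.9959.
C_R = 0.9959·C_{A0}·X = 0.9959×4.36×0.464 = 2.01 mol/dm³; Y_R = C_R/C_{A0} = 0.462.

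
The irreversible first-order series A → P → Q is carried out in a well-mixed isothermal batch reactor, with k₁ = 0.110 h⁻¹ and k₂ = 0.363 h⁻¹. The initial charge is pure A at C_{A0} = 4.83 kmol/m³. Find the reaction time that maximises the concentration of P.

The intermediate peaks when r₁ = r₂, i.e. k₁e^(−k₁t) = k₂e^(−k₂t), giving t_opt = ln(k₂/k₁)/(k₂−k₁).
= ln(0.363/0.110)/(0.363−0.110) = ln(3.300)/0.2530 = 1.194/0.2530 = 4.72 h.

4.72 h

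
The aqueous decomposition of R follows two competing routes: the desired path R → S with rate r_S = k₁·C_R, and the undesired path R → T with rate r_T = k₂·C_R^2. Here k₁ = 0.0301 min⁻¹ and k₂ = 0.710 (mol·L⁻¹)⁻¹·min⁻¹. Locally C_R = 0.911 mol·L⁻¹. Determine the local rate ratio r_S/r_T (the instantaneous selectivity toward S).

0.0465

S_{S/T} = r_S/r_T = (k₁·C_R)/(k₂·C_R^2) = (k₁/k₂)·C_R⁻¹.
= (0.0301×0.9110) / (0.710×0.9110^2) = 0.02742/0.5892 = 0.0465.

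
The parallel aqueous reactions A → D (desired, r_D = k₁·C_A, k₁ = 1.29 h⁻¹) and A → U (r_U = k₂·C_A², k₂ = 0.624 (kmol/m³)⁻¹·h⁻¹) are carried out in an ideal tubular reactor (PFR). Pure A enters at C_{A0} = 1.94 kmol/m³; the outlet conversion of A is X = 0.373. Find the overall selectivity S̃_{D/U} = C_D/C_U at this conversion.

1.32

C_A = C_{A0}(1−X) = 1.216 kmol/m³.
Along a PFR/batch, dC_D/dC_A = −r_D/(r_D+r_U) = −k₁/(k₁+k₂·C_A).
Integrating from C_{A0} to C_A: C_D = (1.29/0.624)·ln[(1.29+0.624·1.94)/(1.29+0.624·1.22)] = 2.067·ln(2.501/2.049) = 0.4117 kmol/m³.
C_U = (C_{A0}−C_A)−C_D = 0.3119 kmol/m³; S̃_{D/U} = 0.4117/0.3119 = 1.32.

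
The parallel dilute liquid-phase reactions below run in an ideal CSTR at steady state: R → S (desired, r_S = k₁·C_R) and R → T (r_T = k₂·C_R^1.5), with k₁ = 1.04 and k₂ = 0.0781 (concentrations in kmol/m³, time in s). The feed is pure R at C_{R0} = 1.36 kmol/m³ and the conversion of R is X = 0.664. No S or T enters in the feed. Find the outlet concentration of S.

0.859 kmol/m³

Exit C_R = C_{R0}(1−X) = 1.36×0.336 = 0.4570 kmol/m³.
A CSTR operates uniformly at the exit composition, giving r_S = 0.4752 and r_T = 0.02413 (each k·C_R^n at C_R = 0.4570).
Fraction of consumed R going to S: r_S/(r_S+r_T) = 0.9517.
C_S = 0.9517·C_{R0}·X = 0.9517×1.36×0.664 = 0.859 kmol/m³.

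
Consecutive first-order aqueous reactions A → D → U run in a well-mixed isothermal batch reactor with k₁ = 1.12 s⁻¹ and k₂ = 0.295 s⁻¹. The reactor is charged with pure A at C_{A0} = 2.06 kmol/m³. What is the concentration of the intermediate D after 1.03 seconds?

1.18 kmol/m³

The intermediate concentration in a first-order A→B→C sequence is C_D = k₁C_{A0}(e^(−k₁t) − e^(−k₂t))/(k₂−k₁).
e^(−k₁t) = e^(−1.12×1.03) = e^(−1.154) = 0.3155; e^(−k₂t) = e^(−0.3039) = 0.7380.
C_D = 1.12×2.06/(0.295−1.12) × (0.3155−0.7380) = (-2.797)×(-0.4225) = 1.181 kmol/m³.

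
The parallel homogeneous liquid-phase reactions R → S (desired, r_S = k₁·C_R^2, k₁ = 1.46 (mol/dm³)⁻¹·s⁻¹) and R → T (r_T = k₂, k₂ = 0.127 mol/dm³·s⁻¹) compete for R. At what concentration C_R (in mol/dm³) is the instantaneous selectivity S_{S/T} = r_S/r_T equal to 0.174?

0.123 mol/dm³

S_{S/T} = (k₁/k₂)·C_R^2 ⇒ C_R = (S·k₂/k₁)^(0.5).
= (0.174×0.127/1.46)^(0.5) = (0.01514)^(0.5) = 0.123 mol/dm³.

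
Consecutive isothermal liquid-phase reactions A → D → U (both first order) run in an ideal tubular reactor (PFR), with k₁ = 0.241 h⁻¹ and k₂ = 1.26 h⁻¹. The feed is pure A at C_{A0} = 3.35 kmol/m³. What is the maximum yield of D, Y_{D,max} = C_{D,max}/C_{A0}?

Evaluating C_D at τ_opt = ln(k₂/k₁)/(k₂−k₁) gives C_{D,max}/C_{A0} = (k₁/k₂)^[k₂/(k₂−k₁)].
= (0.241/1.26)^(1.26/(1.26−0.241)) = (0.1913)^(1.237) = 0.1293.

0.129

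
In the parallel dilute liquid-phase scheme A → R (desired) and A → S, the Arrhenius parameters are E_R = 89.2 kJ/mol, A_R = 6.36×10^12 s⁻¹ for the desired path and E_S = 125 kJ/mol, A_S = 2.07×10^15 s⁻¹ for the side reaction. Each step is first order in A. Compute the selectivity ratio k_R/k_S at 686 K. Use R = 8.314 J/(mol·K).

Since both paths have the same order in A, the concentration cancels and S_{R/S} = k_R/k_S = (A_R/A_S)·exp[(E_S−E_R)/(RT)].
(E_S−E_R)/(RT) = (125−89.2)×10³/(8.314×686) = 35800/5703 = 6.277.
k_R/k_S = (6.36×10^12/2.07×10^15)·exp(6.277) = 0.003072 × 532.2 = 1.64.
Since E_R < E_S, lowering the temperature improves selectivity toward R.

1.64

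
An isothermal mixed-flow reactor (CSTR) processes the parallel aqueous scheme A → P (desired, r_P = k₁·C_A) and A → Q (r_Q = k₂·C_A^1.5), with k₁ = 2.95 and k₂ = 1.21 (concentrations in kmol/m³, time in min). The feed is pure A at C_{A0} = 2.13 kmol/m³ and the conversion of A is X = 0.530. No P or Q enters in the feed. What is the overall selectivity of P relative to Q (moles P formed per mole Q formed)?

Exit C_A = C_{A0}(1−X) = 2.13×0.470 = 1.001 kmol/m³.
A CSTR operates uniformly at the exit composition, giving r_P = 2.953 and r_Q = 1.212 (each k·C_A^n at C_A = 1.001).
Overall selectivity = C_P/C_Q = r_Pτ/(r_Qτ) = r_P/r_Q = 2.44.

2.44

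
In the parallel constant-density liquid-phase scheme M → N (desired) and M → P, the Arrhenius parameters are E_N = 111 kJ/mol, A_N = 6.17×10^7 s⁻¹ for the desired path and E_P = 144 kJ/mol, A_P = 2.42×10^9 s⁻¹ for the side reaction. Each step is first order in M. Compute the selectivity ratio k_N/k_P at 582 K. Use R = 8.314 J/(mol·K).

With equal orders, S_{N/P} = k_N/k_P = (A_N/A_P)·exp[(E_P−E_N)/(RT)].
(E_P−E_N)/(RT) = (144−111)×10³/(8.314×582) = 33000/4839 = 6.820.
k_N/k_P = (6.17×10^7/2.42×10^9)·exp(6.820) = 0.02550 × 915.9 = 23.4.
Since E_N < E_P, lowering the temperature improves selectivity toward N.

23.4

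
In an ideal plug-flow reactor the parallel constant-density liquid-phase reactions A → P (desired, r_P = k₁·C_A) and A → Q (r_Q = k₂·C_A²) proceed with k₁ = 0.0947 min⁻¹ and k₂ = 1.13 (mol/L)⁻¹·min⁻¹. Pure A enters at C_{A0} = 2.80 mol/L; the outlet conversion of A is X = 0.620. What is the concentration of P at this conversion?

C_A = C_{A0}(1−X) = 1.064 mol/L.
Along a PFR/batch, dC_P/dC_A = −r_P/(r_P+r_Q) = −k₁/(k₁+k₂·C_A).
Integrating from C_{A0} to C_A: C_P = (0.0947/1.13)·ln[(0.0947+1.13·2.80)/(0.0947+1.13·1.06)] = 0.08381·ln(3.259/1.297) = 0.07721 mol/L.

0.0772 mol/L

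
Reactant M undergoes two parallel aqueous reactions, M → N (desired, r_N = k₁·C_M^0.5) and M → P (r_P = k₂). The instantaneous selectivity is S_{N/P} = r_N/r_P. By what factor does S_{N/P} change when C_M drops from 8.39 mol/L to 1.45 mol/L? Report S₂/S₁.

0.416

S_{N/P} = (k₁/k₂)·C_M^0.5, so S₂/S₁ = (C_{M,2}/C_{M,1})^0.5.
= (1.45/8.39)^0.5 = (0.1728)^0.5 = 0.416.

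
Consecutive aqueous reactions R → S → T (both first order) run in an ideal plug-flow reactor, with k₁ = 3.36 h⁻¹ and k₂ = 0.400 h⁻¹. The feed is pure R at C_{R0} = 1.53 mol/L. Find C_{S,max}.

Evaluating C_S at τ_opt = ln(k₂/k₁)/(k₂−k₁) gives C_{S,max}/C_{R0} = (k₁/k₂)^[k₂/(k₂−k₁)].
= (3.36/0.400)^(0.400/(0.400−3.36)) = (8.400)^(-0.1351) = 0.7501.
C_{S,max} = 0.7501×1.53 = 1.15 mol/L.

1.15 mol/L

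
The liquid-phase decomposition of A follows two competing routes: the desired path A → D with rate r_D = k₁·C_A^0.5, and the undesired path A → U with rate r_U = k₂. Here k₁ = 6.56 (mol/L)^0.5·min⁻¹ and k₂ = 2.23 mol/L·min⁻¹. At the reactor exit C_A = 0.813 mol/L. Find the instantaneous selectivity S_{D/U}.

2.65

S_{D/U} = r_D/r_U = (k₁·C_A^0.5)/(k₂) = (k₁/k₂)·C_A^0.5.
= (6.56×0.8130^0.5) / (2.23) = 5.915/2.230 = 2.65.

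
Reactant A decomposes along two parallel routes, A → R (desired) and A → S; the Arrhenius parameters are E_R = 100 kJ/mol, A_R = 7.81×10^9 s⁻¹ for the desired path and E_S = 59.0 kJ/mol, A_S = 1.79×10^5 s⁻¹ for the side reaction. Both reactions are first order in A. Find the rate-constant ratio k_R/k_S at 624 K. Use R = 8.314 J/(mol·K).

16.1

Since both paths have the same order in A, the concentration cancels and S_{R/S} = k_R/k_S = (A_R/A_S)·exp[(E_S−E_R)/(RT)].
(E_S−E_R)/(RT) = (59.0−100)×10³/(8.314×624) = -41000/5188 = -7.903.
k_R/k_S = (7.81×10^9/1.79×10^5)·exp(-7.903) = 43631 × 3.697×10^-4 = 16.1.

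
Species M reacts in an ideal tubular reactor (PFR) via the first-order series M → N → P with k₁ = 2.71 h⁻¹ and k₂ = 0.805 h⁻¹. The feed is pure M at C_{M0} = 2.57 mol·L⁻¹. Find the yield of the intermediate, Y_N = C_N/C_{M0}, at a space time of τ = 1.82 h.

The intermediate concentration in a first-order A→B→C sequence is C_N = k₁C_{M0}(e^(−k₁τ) − e^(−k₂τ))/(k₂−k₁).
e^(−k₁τ) = e^(−2.71×1.82) = e^(−4.932) = 0.007211; e^(−k₂τ) = e^(−1.465) = 0.2311.
C_N = 2.71×2.57/(0.805−2.71) × (0.007211−0.2311) = (-3.656)×(-0.2238) = 0.8184 mol·L⁻¹.
Y_N = C_N/C_{M0} = 0.8184/2.57 = 0.318.

0.318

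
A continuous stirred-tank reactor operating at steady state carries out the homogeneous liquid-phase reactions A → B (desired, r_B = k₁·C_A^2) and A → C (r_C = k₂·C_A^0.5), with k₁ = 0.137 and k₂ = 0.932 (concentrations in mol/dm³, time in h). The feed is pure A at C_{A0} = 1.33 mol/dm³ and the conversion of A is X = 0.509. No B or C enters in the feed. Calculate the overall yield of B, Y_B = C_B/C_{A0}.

Exit C_A = C_{A0}(1−X) = 1.33×0.491 = 0.6530 mol/dm³.
A CSTR operates uniformly at the exit composition, giving r_B = 0.05842 and r_C = 0.7532 (each k·C_A^n at C_A = 0.6530).
Fraction of consumed A going to B: r_B/(r_B+r_C) = 0.07199.
C_B = 0.07199·C_{A0}·X = 0.07199×1.33×0.509 = 0.0487 mol/dm³; Y_B = C_B/C_{A0} = 0.0366.

0.0366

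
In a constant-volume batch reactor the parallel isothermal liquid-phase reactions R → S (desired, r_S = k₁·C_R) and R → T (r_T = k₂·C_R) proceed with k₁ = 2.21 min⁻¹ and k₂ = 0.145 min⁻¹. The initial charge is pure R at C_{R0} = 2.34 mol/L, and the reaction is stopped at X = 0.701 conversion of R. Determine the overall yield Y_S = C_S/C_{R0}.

0.658

C_R = C_{R0}(1−X) = 0.6997 mol/L.
Both paths are first order in R, so the instantaneous fraction to S is constant: dC_S/d(−C_R) = k₁/(k₁+k₂) = 0.9384.
C_S = 0.9384·(C_{R0}−C_R) = 0.9384×1.640 = 1.54 mol/L.
Y_S = C_S/C_{R0} = 1.539/2.34 = 0.658.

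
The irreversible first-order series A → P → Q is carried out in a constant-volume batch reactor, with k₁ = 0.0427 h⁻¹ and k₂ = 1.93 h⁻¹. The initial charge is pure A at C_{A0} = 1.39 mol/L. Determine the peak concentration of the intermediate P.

0.0282 mol/L

Evaluating C_P at t_opt = ln(k₂/k₁)/(k₂−k₁) gives C_{P,max}/C_{A0} = (k₁/k₂)^[k₂/(k₂−k₁)].
= (0.0427/1.93)^(1.93/(1.93−0.0427)) = (0.02212)^(1.023) = 0.02030.
C_{P,max} = 0.02030×1.39 = 0.0282 mol/L.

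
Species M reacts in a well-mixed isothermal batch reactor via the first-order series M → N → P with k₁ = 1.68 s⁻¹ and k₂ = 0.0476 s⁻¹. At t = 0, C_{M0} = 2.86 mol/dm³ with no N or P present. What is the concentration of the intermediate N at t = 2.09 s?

Solving the coupled first-order balances gives C_N(t) = [k₁/(k₂−k₁)]·C_{M0}·(e^(−k₁t) − e^(−k₂t)).
e^(−k₁t) = e^(−1.68×2.09) = e^(−3.511) = 0.02986; e^(−k₂t) = e^(−0.09948) = 0.9053.
C_N = 1.68×2.86/(0.0476−1.68) × (0.02986−0.9053) = (-2.943)×(-0.8754) = 2.577 mol/dm³.

2.58 mol/dm³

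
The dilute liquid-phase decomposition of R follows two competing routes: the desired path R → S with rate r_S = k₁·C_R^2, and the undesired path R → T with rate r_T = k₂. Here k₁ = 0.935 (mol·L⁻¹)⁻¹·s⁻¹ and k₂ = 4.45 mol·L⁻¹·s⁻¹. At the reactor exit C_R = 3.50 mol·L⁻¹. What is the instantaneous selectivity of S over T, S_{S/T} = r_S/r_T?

S_{S/T} = r_S/r_T = (k₁·C_R^2)/(k₂) = (k₁/k₂)·C_R^2.
= (0.935×3.500^2) / (4.45) = 11.45/4.450 = 2.57.

2.57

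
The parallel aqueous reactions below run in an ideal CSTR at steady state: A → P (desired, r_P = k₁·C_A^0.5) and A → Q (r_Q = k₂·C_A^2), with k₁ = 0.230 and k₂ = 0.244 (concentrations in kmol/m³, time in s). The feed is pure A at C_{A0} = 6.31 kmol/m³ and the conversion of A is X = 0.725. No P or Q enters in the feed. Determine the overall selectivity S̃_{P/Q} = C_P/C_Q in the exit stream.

Exit C_A = C_{A0}(1−X) = 6.31×0.275 = 1.735 kmol/m³.
In a CSTR the entire volume is at exit conditions, so r_P = 0.230×1.735^0.5 = 0.3030 and r_Q = 0.244×1.735^2 = 0.7347.
Overall selectivity = C_P/C_Q = r_Pτ/(r_Qτ) = r_P/r_Q = 0.412.

0.412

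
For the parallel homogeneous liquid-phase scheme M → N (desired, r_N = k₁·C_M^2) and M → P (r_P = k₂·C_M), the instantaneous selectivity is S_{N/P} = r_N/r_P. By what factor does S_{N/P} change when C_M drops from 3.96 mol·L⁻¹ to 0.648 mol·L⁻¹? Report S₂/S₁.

0.164

S_{N/P} = (k₁/k₂)·C_M, so S₂/S₁ = (C_{M,2}/C_{M,1}).
= 0.648/3.96 = 0.164.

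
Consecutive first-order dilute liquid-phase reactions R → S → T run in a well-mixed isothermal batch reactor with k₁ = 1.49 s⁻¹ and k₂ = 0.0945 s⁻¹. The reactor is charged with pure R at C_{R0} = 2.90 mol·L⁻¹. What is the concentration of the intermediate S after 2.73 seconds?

2.34 mol·L⁻¹

The intermediate concentration in a first-order A→B→C sequence is C_S = k₁C_{R0}(e^(−k₁t) − e^(−k₂t))/(k₂−k₁).
e^(−k₁t) = e^(−1.49×2.73) = e^(−4.068) = 0.01712; e^(−k₂t) = e^(−0.2580) = 0.7726.
C_S = 1.49×2.90/(0.0945−1.49) × (0.01712−0.7726) = (-3.096)×(-0.7555) = 2.339 mol·L⁻¹.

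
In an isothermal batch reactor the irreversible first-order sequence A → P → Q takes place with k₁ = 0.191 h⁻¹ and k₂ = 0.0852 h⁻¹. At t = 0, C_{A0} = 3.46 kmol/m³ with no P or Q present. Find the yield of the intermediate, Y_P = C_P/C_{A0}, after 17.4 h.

The intermediate concentration in a first-order A→B→C sequence is C_P = k₁C_{A0}(e^(−k₁t) − e^(−k₂t))/(k₂−k₁).
e^(−k₁t) = e^(−0.191×17.4) = e^(−3.323) = 0.03603; e^(−k₂t) = e^(−1.482) = 0.2271.
C_P = 0.191×3.46/(0.0852−0.191) × (0.03603−0.2271) = (-6.246)×(-0.1910) = 1.193 kmol/m³.
Y_P = C_P/C_{A0} = 1.193/3.46 = 0.345.

0.345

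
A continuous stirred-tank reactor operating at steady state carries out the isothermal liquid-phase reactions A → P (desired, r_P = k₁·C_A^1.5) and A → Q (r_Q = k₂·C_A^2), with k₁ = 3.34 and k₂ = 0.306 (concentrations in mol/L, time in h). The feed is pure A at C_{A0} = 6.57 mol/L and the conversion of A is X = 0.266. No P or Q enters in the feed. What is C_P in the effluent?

Exit C_A = C_{A0}(1−X) = 6.57×0.734 = 4.822 mol/L.
Rates in a CSTR are evaluated at the outlet concentration: r_P = 3.34×4.822^1.5 = 35.37, r_Q = 0.306×4.822^2 = 7.116.
Fraction of consumed A going to P: r_P/(r_P+r_Q) = 0.8325.
C_P = 0.8325·C_{A0}·X = 0.8325×6.57×0.266 = 1.45 mol/L.

1.45 mol/L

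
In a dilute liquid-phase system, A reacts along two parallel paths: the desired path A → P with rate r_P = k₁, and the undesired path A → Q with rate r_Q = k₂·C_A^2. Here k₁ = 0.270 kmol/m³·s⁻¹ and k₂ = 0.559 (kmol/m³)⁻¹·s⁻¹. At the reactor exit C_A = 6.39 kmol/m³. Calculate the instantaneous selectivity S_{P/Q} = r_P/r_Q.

S_{P/Q} = r_P/r_Q = (k₁)/(k₂·C_A^2) = (k₁/k₂)·C_A^-2.
= (0.270) / (0.559×6.390^2) = 0.2700/22.83 = 0.0118.
The undesired path is higher order in A, so low C_A (CSTR or dilute feed) favours P.

0.0118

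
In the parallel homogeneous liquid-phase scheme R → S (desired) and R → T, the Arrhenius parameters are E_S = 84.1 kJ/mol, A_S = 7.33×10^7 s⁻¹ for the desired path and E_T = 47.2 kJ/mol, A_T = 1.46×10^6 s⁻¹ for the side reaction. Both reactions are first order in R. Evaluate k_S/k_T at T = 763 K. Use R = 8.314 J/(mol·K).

0.149

Since both paths have the same order in R, the concentration cancels and S_{S/T} = k_S/k_T = (A_S/A_T)·exp[(E_T−E_S)/(RT)].
(E_T−E_S)/(RT) = (47.2−84.1)×10³/(8.314×763) = -36900/6344 = -5.817.
k_S/k_T = (7.33×10^7/1.46×10^6)·exp(-5.817) = 50.21 × 0.002977 = 0.149.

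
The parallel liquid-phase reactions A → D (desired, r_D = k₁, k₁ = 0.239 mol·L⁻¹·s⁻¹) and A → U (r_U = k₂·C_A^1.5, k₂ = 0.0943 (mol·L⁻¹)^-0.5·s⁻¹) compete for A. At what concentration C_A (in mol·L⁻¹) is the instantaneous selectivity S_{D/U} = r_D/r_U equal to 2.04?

1.16 mol·L⁻¹

S_{D/U} = (k₁/k₂)·C_A^-1.5 ⇒ C_A = (S·k₂/k₁)^(1/(-1.5)).
= (2.04×0.0943/0.239)^(-0.6667) = (0.8049)^(-0.6667) = 1.16 mol·L⁻¹.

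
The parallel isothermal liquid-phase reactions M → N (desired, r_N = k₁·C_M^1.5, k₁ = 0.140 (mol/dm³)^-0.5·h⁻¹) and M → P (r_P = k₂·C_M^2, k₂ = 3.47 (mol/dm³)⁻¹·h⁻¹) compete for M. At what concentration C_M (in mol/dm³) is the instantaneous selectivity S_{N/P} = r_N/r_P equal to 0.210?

0.0369 mol/dm³

S_{N/P} = (k₁/k₂)·C_M^-0.5 ⇒ C_M = (S·k₂/k₁)^(-2).
= (0.210×3.47/0.140)^(-2) = (5.205)^(-2) = 0.0369 mol/dm³.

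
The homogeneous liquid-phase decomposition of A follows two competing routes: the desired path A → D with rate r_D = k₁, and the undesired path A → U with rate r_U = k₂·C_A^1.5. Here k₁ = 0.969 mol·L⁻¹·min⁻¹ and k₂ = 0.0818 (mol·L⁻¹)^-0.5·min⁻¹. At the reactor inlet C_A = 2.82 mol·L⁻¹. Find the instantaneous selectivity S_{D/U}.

2.50

S_{D/U} = r_D/r_U = (k₁)/(k₂·C_A^1.5) = (k₁/k₂)·C_A^-1.5.
= (0.969) / (0.0818×2.820^1.5) = 0.9690/0.3874 = 2.50.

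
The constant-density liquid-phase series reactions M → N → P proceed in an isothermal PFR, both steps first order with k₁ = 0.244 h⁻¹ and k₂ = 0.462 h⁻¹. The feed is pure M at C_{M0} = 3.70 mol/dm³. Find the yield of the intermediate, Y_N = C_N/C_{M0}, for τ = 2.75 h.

0.258

Solving the coupled first-order balances gives C_N(τ) = [k₁/(k₂−k₁)]·C_{M0}·(e^(−k₁τ) − e^(−k₂τ)).
e^(−k₁τ) = e^(−0.244×2.75) = e^(−0.6710) = 0.5112; e^(−k₂τ) = e^(−1.270) = 0.2807.
C_N = 0.244×3.70/(0.462−0.244) × (0.5112−0.2807) = 4.141×0.2305 = 0.9546 mol/dm³.
Y_N = C_N/C_{M0} = 0.9546/3.70 = 0.258.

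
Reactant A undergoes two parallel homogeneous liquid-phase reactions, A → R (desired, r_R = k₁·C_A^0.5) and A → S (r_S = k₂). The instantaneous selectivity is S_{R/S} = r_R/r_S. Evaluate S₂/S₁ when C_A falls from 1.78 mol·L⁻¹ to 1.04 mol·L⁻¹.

S_{R/S} = (k₁/k₂)·C_A^0.5, so S₂/S₁ = (C_{A,2}/C_{A,1})^0.5.
= (1.04/1.78)^0.5 = (0.5843)^0.5 = 0.764.
Selectivity toward R falls as C_A falls — high-concentration operation is favoured.

0.764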